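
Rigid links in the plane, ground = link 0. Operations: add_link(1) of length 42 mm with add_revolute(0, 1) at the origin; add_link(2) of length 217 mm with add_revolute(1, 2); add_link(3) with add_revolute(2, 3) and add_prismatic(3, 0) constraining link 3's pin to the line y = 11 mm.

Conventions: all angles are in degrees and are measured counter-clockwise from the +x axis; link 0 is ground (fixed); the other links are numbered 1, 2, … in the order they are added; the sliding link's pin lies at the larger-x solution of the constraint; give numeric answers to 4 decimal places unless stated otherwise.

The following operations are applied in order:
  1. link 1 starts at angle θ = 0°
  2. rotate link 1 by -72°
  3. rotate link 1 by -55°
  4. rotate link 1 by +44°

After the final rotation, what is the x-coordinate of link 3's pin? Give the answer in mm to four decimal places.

geometry: r = 42 mm, L = 217 mm, e = 11 mm; θ starts at 0°
rotate link 1 by -72°: θ ← 0° -72° = -72°
rotate link 1 by -55°: θ ← -72° -55° = -127°
rotate link 1 by +44°: θ ← -127° +44° = -83°
crank pin P = (r cos θ, r sin θ) = (5.118512, -41.686938)
h = r sin θ − e = -41.686938 − 11 = -52.686938
x = r cos θ + √(L² − h²) = 5.118512 + 210.506737 = 215.625250

215.6252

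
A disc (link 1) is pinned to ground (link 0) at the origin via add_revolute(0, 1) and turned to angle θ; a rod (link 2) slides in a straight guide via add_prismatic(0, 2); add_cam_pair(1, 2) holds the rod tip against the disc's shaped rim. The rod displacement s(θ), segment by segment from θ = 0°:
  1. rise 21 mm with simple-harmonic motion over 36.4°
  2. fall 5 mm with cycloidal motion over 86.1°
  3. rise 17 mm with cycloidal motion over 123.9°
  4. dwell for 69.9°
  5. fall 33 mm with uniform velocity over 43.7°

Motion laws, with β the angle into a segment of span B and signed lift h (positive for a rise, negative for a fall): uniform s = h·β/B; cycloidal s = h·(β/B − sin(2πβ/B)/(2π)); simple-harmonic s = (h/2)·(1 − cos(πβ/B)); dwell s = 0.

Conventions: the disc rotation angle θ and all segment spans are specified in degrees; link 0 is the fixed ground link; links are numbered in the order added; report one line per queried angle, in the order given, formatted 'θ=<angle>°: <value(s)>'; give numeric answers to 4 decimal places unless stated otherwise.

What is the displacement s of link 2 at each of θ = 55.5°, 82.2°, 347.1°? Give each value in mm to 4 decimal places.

segment 1 (0° to 36.4°, simple-harmonic, h = 21) is passed completely: s = 0.0000 + (21) = 21.0000
θ = 55.5° falls in segment 2 (36.4° to 122.5°, cycloidal, h = -5): β = 55.5 − 36.4 = 19.1°, B = 86.1°; Δs = -5·(0.2218 − sin(2π·0.2218)/(2π)) = -0.3258; s = 21.0000 − 0.3258 = 20.6742
θ = 82.2° falls in segment 2 (36.4° to 122.5°, cycloidal, h = -5): β = 82.2 − 36.4 = 45.8°, B = 86.1°; Δs = -5·(0.5319 − sin(2π·0.5319)/(2π)) = -2.8183; s = 21.0000 − 2.8183 = 18.1817
segment 2 (36.4° to 122.5°, cycloidal, h = -5) is passed completely: s = 21.0000 + (-5) = 16.0000
segment 3 (122.5° to 246.4°, cycloidal, h = 17) is passed completely: s = 16.0000 + (17) = 33.0000
segment 4 (246.4° to 316.3°, dwell): s unchanged at 33.0000
θ = 347.1° falls in segment 5 (316.3° to 360°, uniform, h = -33): β = 347.1 − 316.3 = 30.8°, B = 43.7°; Δs = -33·30.8/43.7 = -23.2586; s = 33.0000 − 23.2586 = 9.7414

θ=55.5°: 20.6742
θ=82.2°: 18.1817
θ=347.1°: 9.7414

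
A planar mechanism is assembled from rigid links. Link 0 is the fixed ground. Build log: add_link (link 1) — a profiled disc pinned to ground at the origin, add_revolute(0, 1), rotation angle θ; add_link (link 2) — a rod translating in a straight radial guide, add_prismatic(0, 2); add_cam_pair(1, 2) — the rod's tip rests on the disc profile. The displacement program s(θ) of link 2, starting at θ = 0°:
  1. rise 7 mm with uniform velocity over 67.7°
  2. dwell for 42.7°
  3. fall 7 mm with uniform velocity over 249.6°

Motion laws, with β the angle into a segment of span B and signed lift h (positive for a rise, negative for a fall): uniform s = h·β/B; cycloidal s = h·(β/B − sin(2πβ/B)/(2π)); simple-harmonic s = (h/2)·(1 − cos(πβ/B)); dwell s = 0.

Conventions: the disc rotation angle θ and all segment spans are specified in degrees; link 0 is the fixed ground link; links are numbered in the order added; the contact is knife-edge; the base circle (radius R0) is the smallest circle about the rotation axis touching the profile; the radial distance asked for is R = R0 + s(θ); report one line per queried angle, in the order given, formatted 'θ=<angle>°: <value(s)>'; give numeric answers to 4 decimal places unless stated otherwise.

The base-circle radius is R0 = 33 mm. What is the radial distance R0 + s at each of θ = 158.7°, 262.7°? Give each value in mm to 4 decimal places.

seg 1 [0°–67.7°] uniform, h=7: full span → s += 7 → s = 7.0000
seg 2 [67.7°–110.4°] dwell: s stays 7.0000
seg 3 [110.4°–360°] uniform, h=-7: θ=158.7° here. β=48.3, B=249.6. -7·48.3/249.6 = -1.3546 → s = 5.6454
seg 3 [110.4°–360°] uniform, h=-7: θ=262.7° here. β=152.3, B=249.6. -7·152.3/249.6 = -4.2712 → s = 2.7288
θ=158.7°: R = R0 + s = 33 + 5.6454 = 38.6454
θ=262.7°: R = R0 + s = 33 + 2.7288 = 35.7288

θ=158.7°: 38.6454
θ=262.7°: 35.7288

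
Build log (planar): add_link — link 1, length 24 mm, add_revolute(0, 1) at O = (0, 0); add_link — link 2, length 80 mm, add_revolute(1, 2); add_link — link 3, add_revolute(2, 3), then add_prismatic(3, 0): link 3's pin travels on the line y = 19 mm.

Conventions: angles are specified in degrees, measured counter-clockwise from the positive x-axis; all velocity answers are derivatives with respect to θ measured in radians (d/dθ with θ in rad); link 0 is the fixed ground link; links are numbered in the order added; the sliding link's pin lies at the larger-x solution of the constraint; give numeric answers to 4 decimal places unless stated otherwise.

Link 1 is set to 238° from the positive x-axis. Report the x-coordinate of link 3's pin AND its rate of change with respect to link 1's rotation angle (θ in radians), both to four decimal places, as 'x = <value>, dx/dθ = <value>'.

geometry: r = 24 mm, L = 80 mm, e = 19 mm
crank pin P = (r cos θ, r sin θ) = (-12.718062, -20.353154)
h = r sin θ − e = -20.353154 − 19 = -39.353154
x = r cos θ + √(L² − h²) = -12.718062 + 69.651484 = 56.933422
dx/dθ = −r sin θ − h·r cos θ/√(L² − h²) (θ in radians; h = -39.353154) = 13.167437

x = 56.9334, dx/dθ = 13.1674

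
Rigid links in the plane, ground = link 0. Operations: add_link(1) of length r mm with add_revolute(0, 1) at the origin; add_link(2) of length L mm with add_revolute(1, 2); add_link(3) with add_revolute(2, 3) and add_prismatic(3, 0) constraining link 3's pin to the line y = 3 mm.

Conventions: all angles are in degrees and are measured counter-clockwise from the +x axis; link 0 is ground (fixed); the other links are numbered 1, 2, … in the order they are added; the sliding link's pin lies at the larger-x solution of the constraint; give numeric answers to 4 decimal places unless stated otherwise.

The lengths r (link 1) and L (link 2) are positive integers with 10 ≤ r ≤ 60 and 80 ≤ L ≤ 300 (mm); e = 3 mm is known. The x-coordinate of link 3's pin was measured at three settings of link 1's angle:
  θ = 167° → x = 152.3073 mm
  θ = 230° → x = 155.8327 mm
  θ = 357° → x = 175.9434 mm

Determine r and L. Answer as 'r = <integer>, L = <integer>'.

constraint per measurement: (x − r cos θ)² + (r sin θ − e)² = L²
subtracting the θ₁ and θ₂ equations cancels the r² and L² terms:
r = (x₁² − x₂²) / (2[(x₁cos θ₁ + e sin θ₁) − (x₂cos θ₂ + e sin θ₂)]) = 12.0000 → r = 12
L² = (x₁ − r cos θ₁)² + (r sin θ₁ − e)² = 26896.0053 → L = 164.0000 → L = 164
check at θ₃=357°: x = 175.9434 (printed 175.9434) ✓

r = 12, L = 164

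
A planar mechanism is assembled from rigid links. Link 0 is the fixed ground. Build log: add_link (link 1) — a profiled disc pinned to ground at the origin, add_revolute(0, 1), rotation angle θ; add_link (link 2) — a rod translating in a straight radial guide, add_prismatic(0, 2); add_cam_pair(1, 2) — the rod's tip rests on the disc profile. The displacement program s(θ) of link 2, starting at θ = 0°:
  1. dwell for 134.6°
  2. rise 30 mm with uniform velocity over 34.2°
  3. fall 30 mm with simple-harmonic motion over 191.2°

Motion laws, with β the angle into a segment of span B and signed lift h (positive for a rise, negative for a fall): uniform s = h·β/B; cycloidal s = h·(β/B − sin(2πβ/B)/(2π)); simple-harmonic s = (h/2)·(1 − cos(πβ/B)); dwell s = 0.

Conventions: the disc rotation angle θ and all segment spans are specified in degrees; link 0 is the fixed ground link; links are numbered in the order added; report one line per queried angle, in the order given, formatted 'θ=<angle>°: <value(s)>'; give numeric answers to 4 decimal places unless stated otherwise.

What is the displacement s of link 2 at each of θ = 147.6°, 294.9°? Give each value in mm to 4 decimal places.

seg 1 [0°–134.6°] dwell: s stays 0.0000
seg 2 [134.6°–168.8°] uniform, h=30: θ=147.6° here. β=13, B=34.2. 30·13/34.2 = 11.4035 → s = 11.4035
seg 2 [134.6°–168.8°] uniform, h=30: full span → s += 30 → s = 30.0000
seg 3 [168.8°–360°] simple-harmonic, h=-30: θ=294.9° here. β=126.1, B=191.2. -30/2·(1 − cos(π·0.6595)) = -22.2064 → s = 7.7936

θ=147.6°: 11.4035
θ=294.9°: 7.7936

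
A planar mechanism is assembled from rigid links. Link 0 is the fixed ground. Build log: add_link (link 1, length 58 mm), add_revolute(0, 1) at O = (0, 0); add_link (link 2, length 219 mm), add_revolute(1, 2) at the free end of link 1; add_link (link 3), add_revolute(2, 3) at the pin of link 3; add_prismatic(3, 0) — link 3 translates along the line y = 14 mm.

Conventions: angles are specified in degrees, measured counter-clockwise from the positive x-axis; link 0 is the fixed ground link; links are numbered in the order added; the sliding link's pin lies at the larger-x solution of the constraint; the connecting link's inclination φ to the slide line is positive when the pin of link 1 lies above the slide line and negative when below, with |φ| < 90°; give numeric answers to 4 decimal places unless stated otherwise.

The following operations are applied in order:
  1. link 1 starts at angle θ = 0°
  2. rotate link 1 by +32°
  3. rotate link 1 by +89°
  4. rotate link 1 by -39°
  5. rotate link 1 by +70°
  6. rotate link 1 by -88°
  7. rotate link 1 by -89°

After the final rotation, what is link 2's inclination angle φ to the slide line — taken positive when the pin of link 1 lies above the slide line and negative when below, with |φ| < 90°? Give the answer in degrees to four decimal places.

geometry: r = 58 mm, L = 219 mm, e = 14 mm; θ starts at 0°
rotate link 1 by +32°: θ ← 0° +32° = 32°
rotate link 1 by +89°: θ ← 32° +89° = 121°
rotate link 1 by -39°: θ ← 121° -39° = 82°
rotate link 1 by +70°: θ ← 82° +70° = 152°
rotate link 1 by -88°: θ ← 152° -88° = 64°
rotate link 1 by -89°: θ ← 64° -89° = -25°
h = r sin θ − e = -24.511859 − 14 = -38.511859
sin φ = h / L = -38.511859 / 219 = -0.17585324
φ = arcsin(-0.17585324) = -10.128315°

-10.1283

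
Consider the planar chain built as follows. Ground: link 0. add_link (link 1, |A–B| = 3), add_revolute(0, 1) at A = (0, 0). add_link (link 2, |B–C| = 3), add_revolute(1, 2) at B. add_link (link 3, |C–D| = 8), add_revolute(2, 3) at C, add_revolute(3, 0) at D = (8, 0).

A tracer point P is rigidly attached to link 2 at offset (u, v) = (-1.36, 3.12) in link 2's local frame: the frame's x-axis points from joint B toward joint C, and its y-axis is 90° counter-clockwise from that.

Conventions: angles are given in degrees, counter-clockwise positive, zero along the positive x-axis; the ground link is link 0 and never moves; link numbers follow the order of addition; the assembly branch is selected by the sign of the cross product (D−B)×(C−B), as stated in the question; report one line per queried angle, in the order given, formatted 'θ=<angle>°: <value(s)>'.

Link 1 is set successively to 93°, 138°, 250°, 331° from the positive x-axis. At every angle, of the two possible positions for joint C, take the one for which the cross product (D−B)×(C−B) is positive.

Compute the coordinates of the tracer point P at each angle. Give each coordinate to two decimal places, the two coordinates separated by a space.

A=(0,0), D=(8.00,0)
θ=93°: B = A + 3.00·(cos93°, sin93°) = (-0.1570, 2.9959)
θ=93°: |BD| = 8.6898
θ=93°: circle(B,3.00) ∩ circle(D,8.00): a=1.1802, h=2.7581
θ=93°:   candidates: C₊=(1.9018,5.1780) cross=23.967; C₋=(0.0000,0.0000) cross=-23.967
θ=93°:   branch + wants cross > 0 → take C=(1.9018,5.1780) (cross=23.967)
θ=93°: ex = (C−B)/|BC| = (0.6863,0.7274); ey = (-0.7274,0.6863)
θ=93°: P = B + -1.36·ex + 3.12·ey = (-3.3597,4.1478)
θ=138°: B = A + 3.00·(cos138°, sin138°) = (-2.2294, 2.0074)
θ=138°: |BD| = 10.4245
θ=138°: circle(B,3.00) ∩ circle(D,8.00): a=2.5743, h=1.5405
θ=138°:   candidates: C₊=(0.5933,3.0234) cross=16.059; C₋=(-0.0000,-0.0000) cross=-16.059
θ=138°:   branch + wants cross > 0 → take C=(0.5933,3.0234) (cross=16.059)
θ=138°: ex = (C−B)/|BC| = (0.9409,0.3387); ey = (-0.3387,0.9409)
θ=138°: P = B + -1.36·ex + 3.12·ey = (-4.5657,4.4825)
θ=250°: B = A + 3.00·(cos250°, sin250°) = (-1.0261, -2.8191)
θ=250°: |BD| = 9.4561
θ=250°: circle(B,3.00) ∩ circle(D,8.00): a=1.8198, h=2.3850
θ=250°:   candidates: C₊=(0.0000,0.0000) cross=22.553; C₋=(1.4220,-4.5531) cross=-22.553
θ=250°:   branch + wants cross > 0 → take C=(0.0000,0.0000) (cross=22.553)
θ=250°: ex = (C−B)/|BC| = (0.3420,0.9397); ey = (-0.9397,0.3420)
θ=250°: P = B + -1.36·ex + 3.12·ey = (-4.4230,-3.0300)
θ=331°: B = A + 3.00·(cos331°, sin331°) = (2.6239, -1.4544)
θ=331°: |BD| = 5.5694
θ=331°: circle(B,3.00) ∩ circle(D,8.00): a=-2.1530, h=2.0892
θ=331°:   candidates: C₊=(0.0000,0.0000) cross=11.635; C₋=(1.0912,-4.0333) cross=-11.635
θ=331°:   branch + wants cross > 0 → take C=(0.0000,0.0000) (cross=11.635)
θ=331°: ex = (C−B)/|BC| = (-0.8746,0.4848); ey = (-0.4848,-0.8746)
θ=331°: P = B + -1.36·ex + 3.12·ey = (2.3007,-4.8426)

θ=93°: -3.36 4.15
θ=138°: -4.57 4.48
θ=250°: -4.42 -3.03
θ=331°: 2.30 -4.84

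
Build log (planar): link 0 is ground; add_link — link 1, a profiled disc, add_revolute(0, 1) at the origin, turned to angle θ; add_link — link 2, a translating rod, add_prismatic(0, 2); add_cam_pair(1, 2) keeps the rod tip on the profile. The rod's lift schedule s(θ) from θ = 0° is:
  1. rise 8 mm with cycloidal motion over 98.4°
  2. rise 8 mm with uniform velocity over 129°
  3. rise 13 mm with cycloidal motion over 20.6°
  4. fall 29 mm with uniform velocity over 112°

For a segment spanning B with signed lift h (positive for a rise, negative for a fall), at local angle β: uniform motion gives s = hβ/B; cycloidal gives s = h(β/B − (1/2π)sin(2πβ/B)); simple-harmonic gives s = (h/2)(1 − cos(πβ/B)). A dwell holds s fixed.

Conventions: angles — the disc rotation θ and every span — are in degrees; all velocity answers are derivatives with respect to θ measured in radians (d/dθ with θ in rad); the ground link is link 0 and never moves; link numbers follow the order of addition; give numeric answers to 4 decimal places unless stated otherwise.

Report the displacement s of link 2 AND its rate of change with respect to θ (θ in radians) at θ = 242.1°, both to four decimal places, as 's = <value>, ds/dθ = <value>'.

seg 1 [0°–98.4°] cycloidal, h=8: full span → s += 8 → s = 8.0000
seg 2 [98.4°–227.4°] uniform, h=8: full span → s += 8 → s = 16.0000
seg 3 [227.4°–248°] cycloidal, h=13: θ=242.1° here. β=14.7, B=20.6. 13·(0.7136 − sin(2π·0.7136)/(2π)) = 11.2918 → s = 27.2918
velocity in seg [227.4°–248°] (cycloidal), θ in radians: β = 14.7° = 0.2566 rad, B = 20.6° = 0.3595 rad; ds/dθ = (h/B)(1 − cos(2πβ/B)) = (13/0.3595)(1 − cos(2π·0.7136)) = 44.356860 mm/rad

s = 27.2918, ds/dθ = 44.3569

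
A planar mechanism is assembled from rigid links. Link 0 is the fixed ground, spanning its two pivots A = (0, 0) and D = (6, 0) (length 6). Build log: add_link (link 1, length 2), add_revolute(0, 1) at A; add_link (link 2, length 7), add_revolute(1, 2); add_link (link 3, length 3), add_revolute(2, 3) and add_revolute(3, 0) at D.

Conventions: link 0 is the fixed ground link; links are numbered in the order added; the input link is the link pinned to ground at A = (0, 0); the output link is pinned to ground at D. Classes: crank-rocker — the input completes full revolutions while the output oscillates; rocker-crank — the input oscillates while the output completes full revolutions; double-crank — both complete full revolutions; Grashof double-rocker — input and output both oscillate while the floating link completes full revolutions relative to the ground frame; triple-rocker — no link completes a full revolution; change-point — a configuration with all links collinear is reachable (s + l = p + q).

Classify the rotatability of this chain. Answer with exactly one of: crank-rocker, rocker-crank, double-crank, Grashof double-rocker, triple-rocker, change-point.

lengths: ground=6, input=2, coupler=7, output=3
sorted: s=2 (shortest), l=7 (longest), p+q=9
s + l = 9 vs p + q = 9
s + l = p + q → change-point (collinear configuration reachable)

change-point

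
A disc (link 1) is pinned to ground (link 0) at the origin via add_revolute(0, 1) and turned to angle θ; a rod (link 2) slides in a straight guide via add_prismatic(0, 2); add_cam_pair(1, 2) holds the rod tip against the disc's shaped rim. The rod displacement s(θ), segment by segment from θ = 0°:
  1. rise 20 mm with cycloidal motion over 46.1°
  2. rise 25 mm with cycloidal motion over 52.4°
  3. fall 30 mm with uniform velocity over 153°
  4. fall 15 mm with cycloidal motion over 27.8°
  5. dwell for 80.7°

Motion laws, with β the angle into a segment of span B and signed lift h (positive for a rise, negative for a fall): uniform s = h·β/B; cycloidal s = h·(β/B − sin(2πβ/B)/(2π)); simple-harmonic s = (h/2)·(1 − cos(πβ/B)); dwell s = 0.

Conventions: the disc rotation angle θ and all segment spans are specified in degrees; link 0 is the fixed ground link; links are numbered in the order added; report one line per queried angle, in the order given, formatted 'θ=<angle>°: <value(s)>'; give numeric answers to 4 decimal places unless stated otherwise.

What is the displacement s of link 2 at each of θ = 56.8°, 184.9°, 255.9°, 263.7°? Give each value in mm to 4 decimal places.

segment 1 (0° to 46.1°, cycloidal, h = 20) is passed completely: s = 0.0000 + (20) = 20.0000
θ = 56.8° falls in segment 2 (46.1° to 98.5°, cycloidal, h = 25): β = 56.8 − 46.1 = 10.7°, B = 52.4°; Δs = 25·(0.2042 − sin(2π·0.2042)/(2π)) = 1.2897; s = 20.0000 + 1.2897 = 21.2897
segment 2 (46.1° to 98.5°, cycloidal, h = 25) is passed completely: s = 20.0000 + (25) = 45.0000
θ = 184.9° falls in segment 3 (98.5° to 251.5°, uniform, h = -30): β = 184.9 − 98.5 = 86.4°, B = 153°; Δs = -30·86.4/153 = -16.9412; s = 45.0000 − 16.9412 = 28.0588
segment 3 (98.5° to 251.5°, uniform, h = -30) is passed completely: s = 45.0000 + (-30) = 15.0000
θ = 255.9° falls in segment 4 (251.5° to 279.3°, cycloidal, h = -15): β = 255.9 − 251.5 = 4.4°, B = 27.8°; Δs = -15·(0.1583 − sin(2π·0.1583)/(2π)) = -0.3724; s = 15.0000 − 0.3724 = 14.6276
θ = 263.7° falls in segment 4 (251.5° to 279.3°, cycloidal, h = -15): β = 263.7 − 251.5 = 12.2°, B = 27.8°; Δs = -15·(0.4388 − sin(2π·0.4388)/(2π)) = -5.6879; s = 15.0000 − 5.6879 = 9.3121

θ=56.8°: 21.2897
θ=184.9°: 28.0588
θ=255.9°: 14.6276
θ=263.7°: 9.3121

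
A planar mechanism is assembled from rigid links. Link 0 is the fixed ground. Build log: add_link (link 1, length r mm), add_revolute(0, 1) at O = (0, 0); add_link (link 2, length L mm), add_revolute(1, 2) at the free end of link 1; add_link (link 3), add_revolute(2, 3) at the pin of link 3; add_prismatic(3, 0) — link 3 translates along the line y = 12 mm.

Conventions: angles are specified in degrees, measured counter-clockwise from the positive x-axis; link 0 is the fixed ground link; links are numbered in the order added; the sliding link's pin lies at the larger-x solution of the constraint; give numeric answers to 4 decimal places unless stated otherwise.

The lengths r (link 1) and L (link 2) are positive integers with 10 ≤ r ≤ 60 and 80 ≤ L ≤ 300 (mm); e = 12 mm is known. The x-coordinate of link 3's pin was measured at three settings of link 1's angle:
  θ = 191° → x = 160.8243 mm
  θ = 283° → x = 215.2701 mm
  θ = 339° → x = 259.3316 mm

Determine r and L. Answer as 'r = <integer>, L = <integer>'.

constraint per measurement: (x − r cos θ)² + (r sin θ − e)² = L²
subtracting the θ₁ and θ₂ equations cancels the r² and L² terms:
r = (x₁² − x₂²) / (2[(x₁cos θ₁ + e sin θ₁) − (x₂cos θ₂ + e sin θ₂)]) = 52.0000 → r = 52
L² = (x₁ − r cos θ₁)² + (r sin θ₁ − e)² = 45369.0136 → L = 213.0000 → L = 213
check at θ₃=339°: x = 259.3316 (printed 259.3316) ✓

r = 52, L = 213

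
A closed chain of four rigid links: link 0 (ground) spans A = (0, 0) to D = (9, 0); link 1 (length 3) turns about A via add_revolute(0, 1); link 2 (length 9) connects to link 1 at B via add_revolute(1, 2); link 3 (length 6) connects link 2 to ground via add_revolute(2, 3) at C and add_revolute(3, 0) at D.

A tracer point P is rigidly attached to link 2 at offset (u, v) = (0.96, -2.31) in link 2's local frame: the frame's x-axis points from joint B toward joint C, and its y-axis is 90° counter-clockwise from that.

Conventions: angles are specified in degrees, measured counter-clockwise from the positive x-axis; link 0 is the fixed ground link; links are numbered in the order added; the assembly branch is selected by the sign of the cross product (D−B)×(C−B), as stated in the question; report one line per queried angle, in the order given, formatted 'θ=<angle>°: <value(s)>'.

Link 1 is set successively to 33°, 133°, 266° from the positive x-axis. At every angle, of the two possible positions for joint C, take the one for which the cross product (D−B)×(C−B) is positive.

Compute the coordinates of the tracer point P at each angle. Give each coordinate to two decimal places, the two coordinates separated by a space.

A=(0,0), D=(9.00,0)
θ=33°: B = A + 3.00·(cos33°, sin33°) = (2.5160, 1.6339)
θ=33°: |BD| = 6.6867
θ=33°: circle(B,9.00) ∩ circle(D,6.00): a=6.7082, h=6.0000
θ=33°:   candidates: C₊=(10.4870,5.8128) cross=40.120; C₋=(7.5548,-5.8233) cross=-40.120
θ=33°:   branch + wants cross > 0 → take C=(10.4870,5.8128) (cross=40.120)
θ=33°: ex = (C−B)/|BC| = (0.8857,0.4643); ey = (-0.4643,0.8857)
θ=33°: P = B + 0.96·ex + -2.31·ey = (4.4388,0.0338)
θ=133°: B = A + 3.00·(cos133°, sin133°) = (-2.0460, 2.1941)
θ=133°: |BD| = 11.2618
θ=133°: circle(B,9.00) ∩ circle(D,6.00): a=7.6288, h=4.7751
θ=133°:   candidates: C₊=(6.3669,5.3914) cross=53.776; C₋=(4.5063,-3.9758) cross=-53.776
θ=133°:   branch + wants cross > 0 → take C=(6.3669,5.3914) (cross=53.776)
θ=133°: ex = (C−B)/|BC| = (0.9348,0.3553); ey = (-0.3553,0.9348)
θ=133°: P = B + 0.96·ex + -2.31·ey = (-0.3280,0.3758)
θ=266°: B = A + 3.00·(cos266°, sin266°) = (-0.2093, -2.9927)
θ=266°: |BD| = 9.6833
θ=266°: circle(B,9.00) ∩ circle(D,6.00): a=7.1652, h=5.4460
θ=266°:   candidates: C₊=(4.9221,4.4012) cross=52.736; C₋=(8.2883,-5.9576) cross=-52.736
θ=266°:   branch + wants cross > 0 → take C=(4.9221,4.4012) (cross=52.736)
θ=266°: ex = (C−B)/|BC| = (0.5701,0.8215); ey = (-0.8215,0.5701)
θ=266°: P = B + 0.96·ex + -2.31·ey = (2.2358,-3.5211)

θ=33°: 4.44 0.03
θ=133°: -0.33 0.38
θ=266°: 2.24 -3.52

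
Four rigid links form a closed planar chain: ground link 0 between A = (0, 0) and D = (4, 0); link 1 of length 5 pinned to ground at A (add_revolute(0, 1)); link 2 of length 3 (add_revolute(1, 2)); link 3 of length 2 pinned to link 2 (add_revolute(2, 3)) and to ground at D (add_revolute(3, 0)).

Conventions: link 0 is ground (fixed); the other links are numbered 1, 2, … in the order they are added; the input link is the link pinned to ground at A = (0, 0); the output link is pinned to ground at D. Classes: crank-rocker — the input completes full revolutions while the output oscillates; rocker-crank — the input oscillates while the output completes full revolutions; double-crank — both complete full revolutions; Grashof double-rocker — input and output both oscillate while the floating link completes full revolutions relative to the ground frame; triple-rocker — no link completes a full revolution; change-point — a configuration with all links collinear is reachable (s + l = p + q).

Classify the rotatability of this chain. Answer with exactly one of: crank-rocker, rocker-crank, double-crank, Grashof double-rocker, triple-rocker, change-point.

lengths: ground=4, input=5, coupler=3, output=2
sorted: s=2 (shortest), l=5 (longest), p+q=7
s + l = 7 vs p + q = 7
s + l = p + q → change-point (collinear configuration reachable)

change-point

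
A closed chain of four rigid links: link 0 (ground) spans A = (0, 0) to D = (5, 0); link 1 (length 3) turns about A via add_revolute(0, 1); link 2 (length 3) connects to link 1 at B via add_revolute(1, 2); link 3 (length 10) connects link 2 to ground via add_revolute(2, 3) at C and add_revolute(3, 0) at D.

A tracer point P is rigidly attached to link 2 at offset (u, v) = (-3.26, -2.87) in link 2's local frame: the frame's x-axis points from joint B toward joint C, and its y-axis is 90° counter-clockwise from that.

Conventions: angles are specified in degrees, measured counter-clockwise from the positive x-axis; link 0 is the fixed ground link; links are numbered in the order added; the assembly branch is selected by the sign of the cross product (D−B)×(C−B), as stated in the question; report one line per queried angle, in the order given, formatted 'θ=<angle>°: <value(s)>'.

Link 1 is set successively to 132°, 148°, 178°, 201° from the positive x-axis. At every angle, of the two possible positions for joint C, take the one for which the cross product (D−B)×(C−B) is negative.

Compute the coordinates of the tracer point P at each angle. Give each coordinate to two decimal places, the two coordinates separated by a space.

A=(0,0), D=(5.00,0)
θ=132°: B = A + 3.00·(cos132°, sin132°) = (-2.0074, 2.2294)
θ=132°: |BD| = 7.3535
θ=132°: circle(B,3.00) ∩ circle(D,10.00): a=-2.5108, h=1.6419
θ=132°:   candidates: C₊=(-3.9022,4.5553) cross=12.074; C₋=(-4.8978,1.4260) cross=-12.074
θ=132°:   branch - wants cross < 0 → take C=(-4.8978,1.4260) (cross=-12.074)
θ=132°: ex = (C−B)/|BC| = (-0.9635,-0.2678); ey = (0.2678,-0.9635)
θ=132°: P = B + -3.26·ex + -2.87·ey = (0.3649,5.8677)
θ=148°: B = A + 3.00·(cos148°, sin148°) = (-2.5441, 1.5898)
θ=148°: |BD| = 7.7098
θ=148°: circle(B,3.00) ∩ circle(D,10.00): a=-2.0466, h=2.1935
θ=148°:   candidates: C₊=(-4.0945,4.1581) cross=16.911; C₋=(-4.9991,-0.1345) cross=-16.911
θ=148°:   branch - wants cross < 0 → take C=(-4.9991,-0.1345) (cross=-16.911)
θ=148°: ex = (C−B)/|BC| = (-0.8183,-0.5748); ey = (0.5748,-0.8183)
θ=148°: P = B + -3.26·ex + -2.87·ey = (-1.5260,5.8121)
θ=178°: B = A + 3.00·(cos178°, sin178°) = (-2.9982, 0.1047)
θ=178°: |BD| = 7.9989
θ=178°: circle(B,3.00) ∩ circle(D,10.00): a=-1.6889, h=2.4795
θ=178°:   candidates: C₊=(-4.6545,2.6060) cross=19.833; C₋=(-4.7194,-2.3524) cross=-19.833
θ=178°:   branch - wants cross < 0 → take C=(-4.7194,-2.3524) (cross=-19.833)
θ=178°: ex = (C−B)/|BC| = (-0.5737,-0.8190); ey = (0.8190,-0.5737)
θ=178°: P = B + -3.26·ex + -2.87·ey = (-3.4785,4.4214)
θ=201°: B = A + 3.00·(cos201°, sin201°) = (-2.8007, -1.0751)
θ=201°: |BD| = 7.8745
θ=201°: circle(B,3.00) ∩ circle(D,10.00): a=-1.8409, h=2.3688
θ=201°:   candidates: C₊=(-4.9478,1.0201) cross=18.653; C₋=(-4.3010,-3.6730) cross=-18.653
θ=201°:   branch - wants cross < 0 → take C=(-4.3010,-3.6730) (cross=-18.653)
θ=201°: ex = (C−B)/|BC| = (-0.5001,-0.8660); ey = (0.8660,-0.5001)
θ=201°: P = B + -3.26·ex + -2.87·ey = (-3.6558,3.1832)

θ=132°: 0.36 5.87
θ=148°: -1.53 5.81
θ=178°: -3.48 4.42
θ=201°: -3.66 3.18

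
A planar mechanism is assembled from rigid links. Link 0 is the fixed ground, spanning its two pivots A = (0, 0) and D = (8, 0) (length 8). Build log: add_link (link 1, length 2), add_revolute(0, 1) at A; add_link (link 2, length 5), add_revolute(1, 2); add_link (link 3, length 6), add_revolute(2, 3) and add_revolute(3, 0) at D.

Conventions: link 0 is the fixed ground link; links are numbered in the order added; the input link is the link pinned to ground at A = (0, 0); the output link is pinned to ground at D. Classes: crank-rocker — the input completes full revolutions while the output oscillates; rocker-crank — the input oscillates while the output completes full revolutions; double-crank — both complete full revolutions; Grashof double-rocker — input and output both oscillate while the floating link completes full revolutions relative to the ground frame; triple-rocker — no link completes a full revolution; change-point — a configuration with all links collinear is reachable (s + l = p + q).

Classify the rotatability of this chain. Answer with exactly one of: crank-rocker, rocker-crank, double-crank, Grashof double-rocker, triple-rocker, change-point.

lengths: ground=8, input=2, coupler=5, output=6
sorted: s=2 (shortest), l=8 (longest), p+q=11
s + l = 10 vs p + q = 11
s + l < p + q (Grashof) with shortest = input link → crank-rocker

crank-rocker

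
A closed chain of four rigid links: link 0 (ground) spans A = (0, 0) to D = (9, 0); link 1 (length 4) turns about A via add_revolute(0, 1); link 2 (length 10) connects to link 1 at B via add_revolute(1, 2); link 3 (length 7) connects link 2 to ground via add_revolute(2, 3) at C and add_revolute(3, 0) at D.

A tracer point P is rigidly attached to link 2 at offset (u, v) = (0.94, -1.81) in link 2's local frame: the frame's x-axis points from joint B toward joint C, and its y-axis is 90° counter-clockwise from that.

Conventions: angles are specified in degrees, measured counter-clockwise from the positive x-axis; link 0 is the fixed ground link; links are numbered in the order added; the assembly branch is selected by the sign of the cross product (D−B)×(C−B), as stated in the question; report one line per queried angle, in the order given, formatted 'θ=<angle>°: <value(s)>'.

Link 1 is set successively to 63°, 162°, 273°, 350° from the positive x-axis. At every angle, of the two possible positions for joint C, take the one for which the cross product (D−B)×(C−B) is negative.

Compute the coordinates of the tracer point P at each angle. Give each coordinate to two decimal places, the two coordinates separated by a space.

A=(0,0), D=(9.00,0)
θ=63°: B = A + 4.00·(cos63°, sin63°) = (1.8160, 3.5640)
θ=63°: |BD| = 8.0195
θ=63°: circle(B,10.00) ∩ circle(D,7.00): a=7.1895, h=6.9506
θ=63°:   candidates: C₊=(11.3454,6.5954) cross=55.741; C₋=(5.1675,-5.8576) cross=-55.741
θ=63°:   branch - wants cross < 0 → take C=(5.1675,-5.8576) (cross=-55.741)
θ=63°: ex = (C−B)/|BC| = (0.3352,-0.9422); ey = (0.9422,0.3352)
θ=63°: P = B + 0.94·ex + -1.81·ey = (0.4257,2.0718)
θ=162°: B = A + 4.00·(cos162°, sin162°) = (-3.8042, 1.2361)
θ=162°: |BD| = 12.8638
θ=162°: circle(B,10.00) ∩ circle(D,7.00): a=8.4142, h=5.4038
θ=162°:   candidates: C₊=(5.0903,5.8064) cross=69.514; C₋=(4.0518,-4.9513) cross=-69.514
θ=162°:   branch - wants cross < 0 → take C=(4.0518,-4.9513) (cross=-69.514)
θ=162°: ex = (C−B)/|BC| = (0.7856,-0.6187); ey = (0.6187,0.7856)
θ=162°: P = B + 0.94·ex + -1.81·ey = (-4.1857,-0.7675)
θ=273°: B = A + 4.00·(cos273°, sin273°) = (0.2093, -3.9945)
θ=273°: |BD| = 9.6557
θ=273°: circle(B,10.00) ∩ circle(D,7.00): a=7.4688, h=6.6496
θ=273°:   candidates: C₊=(4.2581,5.1492) cross=64.207; C₋=(9.7599,-6.9586) cross=-64.207
θ=273°:   branch - wants cross < 0 → take C=(9.7599,-6.9586) (cross=-64.207)
θ=273°: ex = (C−B)/|BC| = (0.9551,-0.2964); ey = (0.2964,0.9551)
θ=273°: P = B + 0.94·ex + -1.81·ey = (0.5706,-6.0018)
θ=350°: B = A + 4.00·(cos350°, sin350°) = (3.9392, -0.6946)
θ=350°: |BD| = 5.1082
θ=350°: circle(B,10.00) ∩ circle(D,7.00): a=7.5461, h=6.5618
θ=350°:   candidates: C₊=(10.5230,6.8323) cross=33.519; C₋=(12.3075,-6.1693) cross=-33.519
θ=350°:   branch - wants cross < 0 → take C=(12.3075,-6.1693) (cross=-33.519)
θ=350°: ex = (C−B)/|BC| = (0.8368,-0.5475); ey = (0.5475,0.8368)
θ=350°: P = B + 0.94·ex + -1.81·ey = (3.7349,-2.7239)

θ=63°: 0.43 2.07
θ=162°: -4.19 -0.77
θ=273°: 0.57 -6.00
θ=350°: 3.73 -2.72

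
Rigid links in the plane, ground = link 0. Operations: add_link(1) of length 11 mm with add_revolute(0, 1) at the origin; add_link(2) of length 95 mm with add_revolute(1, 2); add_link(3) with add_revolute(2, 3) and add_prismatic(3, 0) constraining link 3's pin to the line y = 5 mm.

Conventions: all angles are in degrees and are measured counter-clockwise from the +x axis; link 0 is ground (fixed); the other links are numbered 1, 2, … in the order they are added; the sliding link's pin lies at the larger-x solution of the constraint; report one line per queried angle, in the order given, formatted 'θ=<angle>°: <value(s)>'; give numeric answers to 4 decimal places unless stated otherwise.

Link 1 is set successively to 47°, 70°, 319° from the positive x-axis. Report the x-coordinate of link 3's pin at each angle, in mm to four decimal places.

geometry: r = 11 mm, L = 95 mm, e = 5 mm
θ=47°: crank pin P = (r cos θ, r sin θ) = (7.501982, 8.044891)
θ=47°: h = r sin θ − e = 8.044891 − 5 = 3.044891
θ=47°: x = r cos θ + √(L² − h²) = 7.501982 + 94.951191 = 102.453173
θ=70°: crank pin P = (r cos θ, r sin θ) = (3.762222, 10.336619)
θ=70°: h = r sin θ − e = 10.336619 − 5 = 5.336619
θ=70°: x = r cos θ + √(L² − h²) = 3.762222 + 94.849989 = 98.612211
θ=319°: crank pin P = (r cos θ, r sin θ) = (8.301805, -7.216649)
θ=319°: h = r sin θ − e = -7.216649 − 5 = -12.216649
θ=319°: x = r cos θ + √(L² − h²) = 8.301805 + 94.211217 = 102.513023

θ=47°: 102.4532
θ=70°: 98.6122
θ=319°: 102.5130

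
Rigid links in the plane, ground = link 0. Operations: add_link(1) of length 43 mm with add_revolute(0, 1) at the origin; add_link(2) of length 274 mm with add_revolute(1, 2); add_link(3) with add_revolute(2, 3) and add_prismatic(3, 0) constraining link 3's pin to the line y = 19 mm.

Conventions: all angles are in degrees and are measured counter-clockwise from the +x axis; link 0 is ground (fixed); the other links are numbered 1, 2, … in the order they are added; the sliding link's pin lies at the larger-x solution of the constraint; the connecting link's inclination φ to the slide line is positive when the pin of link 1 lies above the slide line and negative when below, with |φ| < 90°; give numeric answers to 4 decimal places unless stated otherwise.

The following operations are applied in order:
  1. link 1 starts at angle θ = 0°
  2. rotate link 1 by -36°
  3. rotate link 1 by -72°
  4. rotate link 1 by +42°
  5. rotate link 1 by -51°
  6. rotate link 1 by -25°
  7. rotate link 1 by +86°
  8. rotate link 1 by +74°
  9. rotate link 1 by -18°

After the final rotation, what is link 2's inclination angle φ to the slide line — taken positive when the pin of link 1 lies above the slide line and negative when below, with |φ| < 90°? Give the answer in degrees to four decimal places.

geometry: r = 43 mm, L = 274 mm, e = 19 mm; θ starts at 0°
rotate link 1 by -36°: θ ← 0° -36° = -36°
rotate link 1 by -72°: θ ← -36° -72° = -108°
rotate link 1 by +42°: θ ← -108° +42° = -66°
rotate link 1 by -51°: θ ← -66° -51° = -117°
rotate link 1 by -25°: θ ← -117° -25° = -142°
rotate link 1 by +86°: θ ← -142° +86° = -56°
rotate link 1 by +74°: θ ← -56° +74° = 18°
rotate link 1 by -18°: θ ← 18° -18° = 0°
h = r sin θ − e = 0.000000 − 19 = -19.000000
sin φ = h / L = -19.000000 / 274 = -0.06934307
φ = arcsin(-0.06934307) = -3.976256°

-3.9763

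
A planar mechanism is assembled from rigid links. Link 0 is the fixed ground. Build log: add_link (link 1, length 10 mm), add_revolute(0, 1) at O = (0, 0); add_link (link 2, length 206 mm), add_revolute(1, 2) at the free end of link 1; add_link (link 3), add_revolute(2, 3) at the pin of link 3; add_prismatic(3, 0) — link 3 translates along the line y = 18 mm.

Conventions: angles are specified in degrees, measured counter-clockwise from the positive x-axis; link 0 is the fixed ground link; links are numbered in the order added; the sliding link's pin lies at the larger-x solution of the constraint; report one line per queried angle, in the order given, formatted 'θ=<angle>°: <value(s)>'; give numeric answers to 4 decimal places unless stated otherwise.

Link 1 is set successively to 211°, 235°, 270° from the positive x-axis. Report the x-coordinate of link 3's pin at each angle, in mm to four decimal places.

geometry: r = 10 mm, L = 206 mm, e = 18 mm
θ=211°: crank pin P = (r cos θ, r sin θ) = (-8.571673, -5.150381)
θ=211°: h = r sin θ − e = -5.150381 − 18 = -23.150381
θ=211°: x = r cos θ + √(L² − h²) = -8.571673 + 204.695041 = 196.123368
θ=235°: crank pin P = (r cos θ, r sin θ) = (-5.735764, -8.191520)
θ=235°: h = r sin θ − e = -8.191520 − 18 = -26.191520
θ=235°: x = r cos θ + √(L² − h²) = -5.735764 + 204.328178 = 198.592413
θ=270°: crank pin P = (r cos θ, r sin θ) = (-0.000000, -10.000000)
θ=270°: h = r sin θ − e = -10.000000 − 18 = -28.000000
θ=270°: x = r cos θ + √(L² − h²) = -0.000000 + 204.088216 = 204.088216

θ=211°: 196.1234
θ=235°: 198.5924
θ=270°: 204.0882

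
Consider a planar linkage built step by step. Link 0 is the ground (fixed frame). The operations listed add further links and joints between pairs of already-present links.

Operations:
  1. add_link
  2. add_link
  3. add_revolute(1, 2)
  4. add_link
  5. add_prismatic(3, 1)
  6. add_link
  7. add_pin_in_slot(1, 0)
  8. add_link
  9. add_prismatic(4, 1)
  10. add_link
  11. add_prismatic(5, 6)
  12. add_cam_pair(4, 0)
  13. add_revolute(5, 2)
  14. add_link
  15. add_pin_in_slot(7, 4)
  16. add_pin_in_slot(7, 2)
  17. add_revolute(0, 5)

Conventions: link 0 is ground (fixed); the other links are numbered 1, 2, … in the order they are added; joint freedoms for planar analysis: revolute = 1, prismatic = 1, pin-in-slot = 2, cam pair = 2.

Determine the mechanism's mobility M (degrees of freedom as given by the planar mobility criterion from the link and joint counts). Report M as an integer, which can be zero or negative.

ground; <1,0,0>
#1 <2,0,0>
#2 <3,0,0>
R:1↔2 J1 <3,1,0>
#3 <4,1,0>
P:3↔1 J1 <4,2,0>
#4 <5,2,0>
PS:1↔0 J2 <5,2,1>
#5 <6,2,1>
P:4↔1 J1 <6,3,1>
#6 <7,3,1>
P:5↔6 J1 <7,4,1>
C:4↔0 J2 <7,4,2>
R:5↔2 J1 <7,5,2>
#7 <8,5,2>
PS:7↔4 J2 <8,5,3>
PS:7↔2 J2 <8,5,4>
R:0↔5 J1 <8,6,4>
3×7 − 2×6 − 1×4 = 5

M = 5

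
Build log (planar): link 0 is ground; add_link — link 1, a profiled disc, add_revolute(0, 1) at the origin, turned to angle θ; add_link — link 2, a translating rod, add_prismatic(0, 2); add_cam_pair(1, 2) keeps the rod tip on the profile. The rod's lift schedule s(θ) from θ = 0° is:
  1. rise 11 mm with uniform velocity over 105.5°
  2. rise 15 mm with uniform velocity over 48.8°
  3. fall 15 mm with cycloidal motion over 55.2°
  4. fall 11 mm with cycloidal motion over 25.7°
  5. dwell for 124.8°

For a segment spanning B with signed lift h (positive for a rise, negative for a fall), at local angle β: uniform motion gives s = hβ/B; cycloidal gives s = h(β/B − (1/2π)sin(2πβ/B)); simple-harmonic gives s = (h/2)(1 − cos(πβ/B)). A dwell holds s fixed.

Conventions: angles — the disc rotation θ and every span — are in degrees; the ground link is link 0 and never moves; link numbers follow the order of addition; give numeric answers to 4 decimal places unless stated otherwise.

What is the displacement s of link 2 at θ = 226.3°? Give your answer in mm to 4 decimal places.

seg 1 [0°–105.5°] uniform, h=11: full span → s += 11 → s = 11.0000
seg 2 [105.5°–154.3°] uniform, h=15: full span → s += 15 → s = 26.0000
seg 3 [154.3°–209.5°] cycloidal, h=-15: full span → s += -15 → s = 11.0000
seg 4 [209.5°–235.2°] cycloidal, h=-11: θ=226.3° here. β=16.8, B=25.7. -11·(0.6537 − sin(2π·0.6537)/(2π)) = -8.6305 → s = 2.3695

2.3695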